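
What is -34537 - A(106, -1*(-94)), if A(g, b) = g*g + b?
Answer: -45867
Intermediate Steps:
A(g, b) = b + g² (A(g, b) = g² + b = b + g²)
-34537 - A(106, -1*(-94)) = -34537 - (-1*(-94) + 106²) = -34537 - (94 + 11236) = -34537 - 1*11330 = -34537 - 11330 = -45867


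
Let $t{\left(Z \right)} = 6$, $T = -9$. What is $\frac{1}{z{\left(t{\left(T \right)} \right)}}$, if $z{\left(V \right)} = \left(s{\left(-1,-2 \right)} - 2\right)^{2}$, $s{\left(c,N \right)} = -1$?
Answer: $\frac{1}{9} \approx 0.11111$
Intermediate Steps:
$z{\left(V \right)} = 9$ ($z{\left(V \right)} = \left(-1 - 2\right)^{2} = \left(-3\right)^{2} = 9$)
$\frac{1}{z{\left(t{\left(T \right)} \right)}} = \frac{1}{9}$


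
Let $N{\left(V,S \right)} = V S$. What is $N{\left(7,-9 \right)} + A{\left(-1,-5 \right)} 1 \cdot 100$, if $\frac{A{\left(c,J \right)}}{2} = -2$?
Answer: $-463$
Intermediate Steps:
$N{\left(V,S \right)} = S V$
$A{\left(c,J \right)} = -4$ ($A{\left(c,J \right)} = 2 \left(-2\right) = -4$)
$N{\left(7,-9 \right)} + A{\left(-1,-5 \right)} 1 \cdot 100 = \left(-9\right) 7 + \left(-4\right) 1 \cdot 100 = -63 - 400 = -463$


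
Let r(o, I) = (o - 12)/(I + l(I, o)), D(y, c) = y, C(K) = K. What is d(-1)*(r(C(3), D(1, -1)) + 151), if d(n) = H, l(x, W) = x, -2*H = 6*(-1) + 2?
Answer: 293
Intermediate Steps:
H = 2 (H = -(6*(-1) + 2)/2 = -(-6 + 2)/2 = -½*(-4) = 2)
d(n) = 2
r(o, I) = (-12 + o)/(2*I) (r(o, I) = (o - 12)/(I + I) = (-12 + o)/((2*I)) = (-12 + o)*(1/(2*I)) = (-12 + o)/(2*I))
d(-1)*(r(C(3), D(1, -1)) + 151) = 2*((½)*(-12 + 3)/1 + 151) = 2*((½)*1*(-9) + 151) = 2*(-9/2 + 151) = 2*(293/2) = 293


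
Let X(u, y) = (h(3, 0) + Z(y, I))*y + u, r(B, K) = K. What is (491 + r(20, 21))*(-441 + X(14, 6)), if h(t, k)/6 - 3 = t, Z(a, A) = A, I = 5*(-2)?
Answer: -138752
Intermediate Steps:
I = -10
h(t, k) = 18 + 6*t
X(u, y) = u + 26*y (X(u, y) = ((18 + 6*3) - 10)*y + u = ((18 + 18) - 10)*y + u = (36 - 10)*y + u = 26*y + u = u + 26*y)
(491 + r(20, 21))*(-441 + X(14, 6)) = (491 + 21)*(-441 + (14 + 26*6)) = 512*(-441 + (14 + 156)) = 512*(-441 + 170) = 512*(-271) = -138752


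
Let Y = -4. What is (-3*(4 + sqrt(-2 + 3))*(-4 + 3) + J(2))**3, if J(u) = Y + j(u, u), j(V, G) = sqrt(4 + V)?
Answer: 1529 + 369*sqrt(6) ≈ 2432.9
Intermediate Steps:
J(u) = -4 + sqrt(4 + u)
(-3*(4 + sqrt(-2 + 3))*(-4 + 3) + J(2))**3 = (-3*(4 + sqrt(-2 + 3))*(-4 + 3) + (-4 + sqrt(4 + 2)))**3 = (-3*(4 + sqrt(1))*(-1) + (-4 + sqrt(6)))**3 = (-3*(4 + 1)*(-1) + (-4 + sqrt(6)))**3 = (-15*(-1) + (-4 + sqrt(6)))**3 = (-3*(-5) + (-4 + sqrt(6)))**3 = (15 + (-4 + sqrt(6)))**3 = (11 + sqrt(6))**3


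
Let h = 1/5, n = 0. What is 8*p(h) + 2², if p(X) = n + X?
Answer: 28/5 ≈ 5.6000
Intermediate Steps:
h = ⅕ ≈ 0.20000
p(X) = X (p(X) = 0 + X = X)
8*p(h) + 2² = 8*(⅕) + 2² = 8/5 + 4 = 28/5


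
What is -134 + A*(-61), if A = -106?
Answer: 6332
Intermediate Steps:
-134 + A*(-61) = -134 - 106*(-61) = -134 + 6466 = 6332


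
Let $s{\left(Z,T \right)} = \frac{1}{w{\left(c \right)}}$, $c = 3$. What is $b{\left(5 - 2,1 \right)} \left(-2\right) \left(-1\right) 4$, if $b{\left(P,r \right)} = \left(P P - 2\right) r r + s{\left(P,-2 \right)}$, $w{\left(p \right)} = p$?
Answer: $\frac{176}{3} \approx 58.667$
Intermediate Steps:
$s{\left(Z,T \right)} = \frac{1}{3}$
$b{\left(P,r \right)} = \frac{1}{3} + r^{2} \left(-2 + P^{2}\right)$ ($b{\left(P,r \right)} = \left(P P - 2\right) r r + \frac{1}{3} = \left(P^{2} - 2\right) r r + \frac{1}{3} = \left(-2 + P^{2}\right) r r + \frac{1}{3} = r \left(-2 + P^{2}\right) r + \frac{1}{3} = r^{2} \left(-2 + P^{2}\right) + \frac{1}{3} = \frac{1}{3} + r^{2} \left(-2 + P^{2}\right)$)
$b{\left(5 - 2,1 \right)} \left(-2\right) \left(-1\right) 4 = \left(\frac{1}{3} - 2 \cdot 1^{2} + \left(5 - 2\right)^{2} \cdot 1^{2}\right) \left(-2\right) \left(-1\right) 4 = \left(\frac{1}{3} - 2 + 3^{2} \cdot 1\right) 2 \cdot 4 = \left(\frac{1}{3} - 2 + 9 \cdot 1\right) 8 = \left(\frac{1}{3} - 2 + 9\right) 8 = \frac{22}{3} \cdot 8 = \frac{176}{3}$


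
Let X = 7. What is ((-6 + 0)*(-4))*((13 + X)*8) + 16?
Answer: 3856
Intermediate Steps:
((-6 + 0)*(-4))*((13 + X)*8) + 16 = ((-6 + 0)*(-4))*((13 + 7)*8) + 16 = (-6*(-4))*(20*8) + 16 = 24*160 + 16 = 3840 + 16 = 3856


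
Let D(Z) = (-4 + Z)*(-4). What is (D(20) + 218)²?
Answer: 23716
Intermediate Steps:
D(Z) = 16 - 4*Z
(D(20) + 218)² = ((16 - 4*20) + 218)² = ((16 - 80) + 218)² = (-64 + 218)² = 154² = 23716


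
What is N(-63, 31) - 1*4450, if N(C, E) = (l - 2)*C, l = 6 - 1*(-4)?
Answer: -4954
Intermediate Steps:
l = 10 (l = 6 + 4 = 10)
N(C, E) = 8*C (N(C, E) = (10 - 2)*C = 8*C)
N(-63, 31) - 1*4450 = 8*(-63) - 1*4450 = -504 - 4450 = -4954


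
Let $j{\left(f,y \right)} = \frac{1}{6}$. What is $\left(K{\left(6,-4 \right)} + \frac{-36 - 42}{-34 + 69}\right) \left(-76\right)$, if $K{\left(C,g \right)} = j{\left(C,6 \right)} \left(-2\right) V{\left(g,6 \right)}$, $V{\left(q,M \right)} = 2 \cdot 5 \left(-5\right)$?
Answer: $- \frac{115216}{105} \approx -1097.3$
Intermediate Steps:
$j{\left(f,y \right)} = \frac{1}{6}$
$V{\left(q,M \right)} = -50$ ($V{\left(q,M \right)} = 10 \left(-5\right) = -50$)
$K{\left(C,g \right)} = \frac{50}{3}$ ($K{\left(C,g \right)} = \frac{1}{6} \left(-2\right) \left(-50\right) = \left(- \frac{1}{3}\right) \left(-50\right) = \frac{50}{3}$)
$\left(K{\left(6,-4 \right)} + \frac{-36 - 42}{-34 + 69}\right) \left(-76\right) = \left(\frac{50}{3} + \frac{-36 - 42}{-34 + 69}\right) \left(-76\right) = \left(\frac{50}{3} - \frac{78}{35}\right) \left(-76\right) = \frac{1516}{105} \left(-76\right) = - \frac{115216}{105}$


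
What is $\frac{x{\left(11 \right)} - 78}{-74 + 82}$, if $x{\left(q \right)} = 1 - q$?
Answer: $-11$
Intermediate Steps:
$\frac{x{\left(11 \right)} - 78}{-74 + 82} = \frac{\left(1 - 11\right) - 78}{-74 + 82} = \frac{\left(1 - 11\right) - 78}{8} = \frac{-10 - 78}{8} = \frac{1}{8} \left(-88\right) = -11$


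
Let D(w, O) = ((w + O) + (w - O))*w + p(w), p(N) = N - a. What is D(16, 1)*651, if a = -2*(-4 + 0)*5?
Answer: 317688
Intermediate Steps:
a = 40 (a = -2*(-4)*5 = 8*5 = 40)
p(N) = -40 + N (p(N) = N - 1*40 = N - 40 = -40 + N)
D(w, O) = -40 + w + 2*w² (D(w, O) = ((w + O) + (w - O))*w + (-40 + w) = ((O + w) + (w - O))*w + (-40 + w) = (2*w)*w + (-40 + w) = 2*w² + (-40 + w) = -40 + w + 2*w²)
D(16, 1)*651 = (-40 + 16 + 2*16²)*651 = (-40 + 16 + 2*256)*651 = (-40 + 16 + 512)*651 = 488*651 = 317688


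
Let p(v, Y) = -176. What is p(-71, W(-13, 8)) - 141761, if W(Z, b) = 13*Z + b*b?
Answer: -141937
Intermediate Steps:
W(Z, b) = b**2 + 13*Z (W(Z, b) = 13*Z + b**2 = b**2 + 13*Z)
p(-71, W(-13, 8)) - 141761 = -176 - 141761 = -141937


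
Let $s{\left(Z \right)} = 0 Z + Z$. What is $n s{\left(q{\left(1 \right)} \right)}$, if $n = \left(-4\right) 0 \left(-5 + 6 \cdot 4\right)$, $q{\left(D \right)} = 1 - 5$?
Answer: $0$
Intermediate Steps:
$q{\left(D \right)} = -4$
$n = 0$ ($n = 0 \left(-5 + 24\right) = 0 \cdot 19 = 0$)
$s{\left(Z \right)} = Z$ ($s{\left(Z \right)} = 0 + Z = Z$)
$n s{\left(q{\left(1 \right)} \right)} = 0 \left(-4\right) = 0$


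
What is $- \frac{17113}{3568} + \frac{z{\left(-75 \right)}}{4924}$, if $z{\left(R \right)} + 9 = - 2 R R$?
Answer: $- \frac{31109131}{4392208} \approx -7.0828$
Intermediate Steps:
$z{\left(R \right)} = -9 - 2 R^{2}$ ($z{\left(R \right)} = -9 + - 2 R R = -9 - 2 R^{2}$)
$- \frac{17113}{3568} + \frac{z{\left(-75 \right)}}{4924} = - \frac{17113}{3568} + \frac{-9 - 2 \left(-75\right)^{2}}{4924} = \left(-17113\right) \frac{1}{3568} + \left(-9 - 11250\right) \frac{1}{4924} = - \frac{17113}{3568} + \left(-9 - 11250\right) \frac{1}{4924} = - \frac{17113}{3568} - \frac{11259}{4924} = - \frac{31109131}{4392208}$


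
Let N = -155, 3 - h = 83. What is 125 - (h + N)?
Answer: 360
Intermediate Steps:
h = -80 (h = 3 - 1*83 = 3 - 83 = -80)
125 - (h + N) = 125 - (-80 - 155) = 125 - 1*(-235) = 125 + 235 = 360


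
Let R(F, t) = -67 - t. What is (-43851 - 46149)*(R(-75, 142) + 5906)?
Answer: -512730000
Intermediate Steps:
(-43851 - 46149)*(R(-75, 142) + 5906) = (-43851 - 46149)*((-67 - 1*142) + 5906) = -90000*((-67 - 142) + 5906) = -90000*(-209 + 5906) = -90000*5697 = -512730000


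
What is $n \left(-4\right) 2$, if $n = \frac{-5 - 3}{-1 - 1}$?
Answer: $-32$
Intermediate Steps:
$n = 4$ ($n = - \frac{8}{-2} = \left(-8\right) \left(- \frac{1}{2}\right) = 4$)
$n \left(-4\right) 2 = 4 \left(-4\right) 2 = \left(-16\right) 2 = -32$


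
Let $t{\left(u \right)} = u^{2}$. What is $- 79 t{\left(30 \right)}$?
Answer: $-71100$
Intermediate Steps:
$- 79 t{\left(30 \right)} = - 79 \cdot 30^{2} = \left(-79\right) 900 = -71100$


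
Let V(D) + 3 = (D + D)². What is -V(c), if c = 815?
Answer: -2656897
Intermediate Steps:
V(D) = -3 + 4*D² (V(D) = -3 + (D + D)² = -3 + (2*D)² = -3 + 4*D²)
-V(c) = -(-3 + 4*815²) = -(-3 + 4*664225) = -(-3 + 2656900) = -1*2656897 = -2656897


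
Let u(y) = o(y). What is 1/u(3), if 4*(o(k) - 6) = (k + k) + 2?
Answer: ⅛ ≈ 0.12500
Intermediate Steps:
o(k) = 13/2 + k/2 (o(k) = 6 + ((k + k) + 2)/4 = 6 + (2*k + 2)/4 = 6 + (2 + 2*k)/4 = 6 + (½ + k/2) = 13/2 + k/2)
u(y) = 13/2 + y/2
1/u(3) = 1/(13/2 + (½)*3) = 1/(13/2 + 3/2) = 1/8 = ⅛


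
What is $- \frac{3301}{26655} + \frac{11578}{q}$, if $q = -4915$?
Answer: $- \frac{64967201}{26201865} \approx -2.4795$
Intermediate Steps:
$- \frac{3301}{26655} + \frac{11578}{q} = - \frac{3301}{26655} + \frac{11578}{-4915} = \left(-3301\right) \frac{1}{26655} + 11578 \left(- \frac{1}{4915}\right) = - \frac{3301}{26655} - \frac{11578}{4915} = - \frac{64967201}{26201865}$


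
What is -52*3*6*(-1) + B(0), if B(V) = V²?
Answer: 936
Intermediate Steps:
-52*3*6*(-1) + B(0) = -52*3*6*(-1) + 0² = -936*(-1) + 0 = -52*(-18) + 0 = 936 + 0 = 936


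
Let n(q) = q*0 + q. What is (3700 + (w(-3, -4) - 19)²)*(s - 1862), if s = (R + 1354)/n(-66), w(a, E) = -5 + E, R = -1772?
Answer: -24962428/3 ≈ -8.3208e+6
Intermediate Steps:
n(q) = q (n(q) = 0 + q = q)
s = 19/3 (s = (-1772 + 1354)/(-66) = -418*(-1/66) = 19/3 ≈ 6.3333)
(3700 + (w(-3, -4) - 19)²)*(s - 1862) = (3700 + ((-5 - 4) - 19)²)*(19/3 - 1862) = (3700 + (-9 - 19)²)*(-5567/3) = (3700 + (-28)²)*(-5567/3) = (3700 + 784)*(-5567/3) = 4484*(-5567/3) = -24962428/3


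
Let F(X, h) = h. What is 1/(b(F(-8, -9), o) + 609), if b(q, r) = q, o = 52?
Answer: 1/600 ≈ 0.0016667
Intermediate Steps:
1/(b(F(-8, -9), o) + 609) = 1/(-9 + 609) = 1/600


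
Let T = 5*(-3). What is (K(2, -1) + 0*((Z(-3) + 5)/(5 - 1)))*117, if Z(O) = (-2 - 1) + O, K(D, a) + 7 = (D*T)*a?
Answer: 2691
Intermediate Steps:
T = -15
K(D, a) = -7 - 15*D*a (K(D, a) = -7 + (D*(-15))*a = -7 + (-15*D)*a = -7 - 15*D*a)
Z(O) = -3 + O
(K(2, -1) + 0*((Z(-3) + 5)/(5 - 1)))*117 = ((-7 - 15*2*(-1)) + 0*(((-3 - 3) + 5)/(5 - 1)))*117 = ((-7 + 30) + 0*((-6 + 5)/4))*117 = (23 + 0*(-1*1/4))*117 = (23 + 0*(-1/4))*117 = (23 + 0)*117 = 23*117 = 2691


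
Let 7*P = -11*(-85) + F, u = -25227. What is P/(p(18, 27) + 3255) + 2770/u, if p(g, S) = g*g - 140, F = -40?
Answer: -44104045/607289571 ≈ -0.072624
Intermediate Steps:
p(g, S) = -140 + g**2 (p(g, S) = g**2 - 140 = -140 + g**2)
P = 895/7 (P = (-11*(-85) - 40)/7 = (935 - 40)/7 = (1/7)*895 = 895/7 ≈ 127.86)
P/(p(18, 27) + 3255) + 2770/u = 895/(7*((-140 + 18**2) + 3255)) + 2770/(-25227) = 895/(7*((-140 + 324) + 3255)) + 2770*(-1/25227) = 895/(7*(184 + 3255)) - 2770/25227 = (895/7)/3439 - 2770/25227 = (895/7)*(1/3439) - 2770/25227 = 895/24073 - 2770/25227 = -44104045/607289571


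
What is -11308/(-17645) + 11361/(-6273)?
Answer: -43176587/36895695 ≈ -1.1702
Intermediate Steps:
-11308/(-17645) + 11361/(-6273) = -11308*(-1/17645) + 11361*(-1/6273) = 11308/17645 - 3787/2091 = -43176587/36895695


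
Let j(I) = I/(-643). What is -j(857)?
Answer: 857/643 ≈ 1.3328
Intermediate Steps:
j(I) = -I/643 (j(I) = I*(-1/643) = -I/643)
-j(857) = -(-1)*857/643 = -1*(-857/643) = 857/643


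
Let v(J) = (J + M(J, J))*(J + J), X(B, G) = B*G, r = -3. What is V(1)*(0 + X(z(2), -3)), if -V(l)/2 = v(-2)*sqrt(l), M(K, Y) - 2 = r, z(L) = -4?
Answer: -288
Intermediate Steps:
M(K, Y) = -1 (M(K, Y) = 2 - 3 = -1)
v(J) = 2*J*(-1 + J) (v(J) = (J - 1)*(J + J) = (-1 + J)*(2*J) = 2*J*(-1 + J))
V(l) = -24*sqrt(l) (V(l) = -2*2*(-2)*(-1 - 2)*sqrt(l) = -2*2*(-2)*(-3)*sqrt(l) = -24*sqrt(l))
V(1)*(0 + X(z(2), -3)) = (-24*sqrt(1))*(0 - 4*(-3)) = (-24*1)*(0 + 12) = -24*12 = -288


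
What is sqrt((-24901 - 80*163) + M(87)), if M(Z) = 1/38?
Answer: I*sqrt(54786766)/38 ≈ 194.78*I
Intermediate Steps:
M(Z) = 1/38
sqrt((-24901 - 80*163) + M(87)) = sqrt((-24901 - 80*163) + 1/38) = sqrt((-24901 - 1*13040) + 1/38) = sqrt((-24901 - 13040) + 1/38) = sqrt(-37941 + 1/38) = sqrt(-1441757/38) = I*sqrt(54786766)/38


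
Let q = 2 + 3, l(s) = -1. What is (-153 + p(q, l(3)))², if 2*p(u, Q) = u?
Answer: 90601/4 ≈ 22650.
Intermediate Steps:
q = 5
p(u, Q) = u/2
(-153 + p(q, l(3)))² = (-153 + (½)*5)² = (-153 + 5/2)² = (-301/2)² = 90601/4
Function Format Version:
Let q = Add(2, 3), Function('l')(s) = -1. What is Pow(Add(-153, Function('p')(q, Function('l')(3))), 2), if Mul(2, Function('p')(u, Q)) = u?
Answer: Rational(90601, 4) ≈ 22650.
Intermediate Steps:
q = 5
Function('p')(u, Q) = Mul(Rational(1, 2), u)
Pow(Add(-153, Function('p')(q, Function('l')(3))), 2) = Pow(Add(-153, Mul(Rational(1, 2), 5)), 2) = Pow(Add(-153, Rational(5, 2)), 2) = Pow(Rational(-301, 2), 2) = Rational(90601, 4)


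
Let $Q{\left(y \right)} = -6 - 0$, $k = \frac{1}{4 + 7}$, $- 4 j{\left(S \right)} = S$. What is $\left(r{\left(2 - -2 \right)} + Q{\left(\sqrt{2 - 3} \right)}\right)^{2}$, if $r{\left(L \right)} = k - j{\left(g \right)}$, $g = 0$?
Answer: $\frac{4225}{121} \approx 34.917$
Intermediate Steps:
$j{\left(S \right)} = - \frac{S}{4}$
$k = \frac{1}{11} \approx 0.090909$
$r{\left(L \right)} = \frac{1}{11}$ ($r{\left(L \right)} = \frac{1}{11} - \left(- \frac{1}{4}\right) 0 = \frac{1}{11} - 0 = \frac{1}{11} + 0 = \frac{1}{11}$)
$Q{\left(y \right)} = -6$ ($Q{\left(y \right)} = -6 + 0 = -6$)
$\left(r{\left(2 - -2 \right)} + Q{\left(\sqrt{2 - 3} \right)}\right)^{2} = \left(\frac{1}{11} - 6\right)^{2} = \left(- \frac{65}{11}\right)^{2} = \frac{4225}{121}$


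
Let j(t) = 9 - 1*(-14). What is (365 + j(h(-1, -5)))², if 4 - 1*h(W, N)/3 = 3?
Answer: 150544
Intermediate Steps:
h(W, N) = 3 (h(W, N) = 12 - 3*3 = 12 - 9 = 3)
j(t) = 23 (j(t) = 9 + 14 = 23)
(365 + j(h(-1, -5)))² = (365 + 23)² = 388² = 150544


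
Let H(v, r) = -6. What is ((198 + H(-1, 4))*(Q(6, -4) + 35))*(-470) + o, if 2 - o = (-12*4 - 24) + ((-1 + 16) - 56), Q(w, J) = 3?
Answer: -3429005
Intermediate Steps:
o = 115 (o = 2 - ((-12*4 - 24) + ((-1 + 16) - 56)) = 2 - ((-48 - 24) + (15 - 56)) = 2 - (-72 - 41) = 2 - 1*(-113) = 2 + 113 = 115)
((198 + H(-1, 4))*(Q(6, -4) + 35))*(-470) + o = ((198 - 6)*(3 + 35))*(-470) + 115 = (192*38)*(-470) + 115 = 7296*(-470) + 115 = -3429120 + 115 = -3429005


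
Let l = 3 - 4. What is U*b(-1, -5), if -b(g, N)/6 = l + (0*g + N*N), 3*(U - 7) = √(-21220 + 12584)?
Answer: -1008 - 96*I*√2159 ≈ -1008.0 - 4460.6*I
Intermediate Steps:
U = 7 + 2*I*√2159/3 (U = 7 + √(-21220 + 12584)/3 = 7 + √(-8636)/3 = 7 + (2*I*√2159)/3 = 7 + 2*I*√2159/3 ≈ 7.0 + 30.977*I)
l = -1
b(g, N) = 6 - 6*N² (b(g, N) = -6*(-1 + (0*g + N*N)) = -6*(-1 + (0 + N²)) = -6*(-1 + N²) = 6 - 6*N²)
U*b(-1, -5) = (7 + 2*I*√2159/3)*(6 - 6*(-5)²) = (7 + 2*I*√2159/3)*(6 - 6*25) = (7 + 2*I*√2159/3)*(6 - 150) = (7 + 2*I*√2159/3)*(-144) = -1008 - 96*I*√2159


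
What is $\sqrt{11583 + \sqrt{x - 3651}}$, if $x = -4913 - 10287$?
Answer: $\sqrt{11583 + i \sqrt{18851}} \approx 107.63 + 0.6378 i$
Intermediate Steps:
$x = -15200$
$\sqrt{11583 + \sqrt{x - 3651}} = \sqrt{11583 + \sqrt{-15200 - 3651}} = \sqrt{11583 + \sqrt{-18851}} = \sqrt{11583 + i \sqrt{18851}}$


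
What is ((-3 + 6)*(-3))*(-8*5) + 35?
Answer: 395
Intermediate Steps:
((-3 + 6)*(-3))*(-8*5) + 35 = (3*(-3))*(-40) + 35 = -9*(-40) + 35 = 360 + 35 = 395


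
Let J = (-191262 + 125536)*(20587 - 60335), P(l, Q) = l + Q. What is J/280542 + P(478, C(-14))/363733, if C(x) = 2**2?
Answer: 475122124660714/51021191643 ≈ 9312.3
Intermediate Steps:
C(x) = 4
P(l, Q) = Q + l
J = 2612477048 (J = -65726*(-39748) = 2612477048)
J/280542 + P(478, C(-14))/363733 = 2612477048/280542 + (4 + 478)/363733 = 2612477048*(1/280542) + 482*(1/363733) = 1306238524/140271 + 482/363733 = 475122124660714/51021191643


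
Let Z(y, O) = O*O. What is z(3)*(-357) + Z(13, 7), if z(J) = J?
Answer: -1022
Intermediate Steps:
Z(y, O) = O²
z(3)*(-357) + Z(13, 7) = 3*(-357) + 7² = -1071 + 49 = -1022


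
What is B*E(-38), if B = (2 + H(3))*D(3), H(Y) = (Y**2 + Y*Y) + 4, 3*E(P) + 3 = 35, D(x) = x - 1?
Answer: 512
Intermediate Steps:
D(x) = -1 + x
E(P) = 32/3 (E(P) = -1 + (1/3)*35 = -1 + 35/3 = 32/3)
H(Y) = 4 + 2*Y**2 (H(Y) = (Y**2 + Y**2) + 4 = 2*Y**2 + 4 = 4 + 2*Y**2)
B = 48 (B = (2 + (4 + 2*3**2))*(-1 + 3) = (2 + (4 + 2*9))*2 = (2 + (4 + 18))*2 = (2 + 22)*2 = 24*2 = 48)
B*E(-38) = 48*(32/3) = 512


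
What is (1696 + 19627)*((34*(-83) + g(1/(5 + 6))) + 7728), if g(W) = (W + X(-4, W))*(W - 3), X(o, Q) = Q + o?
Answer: 12686545310/121 ≈ 1.0485e+8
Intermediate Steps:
g(W) = (-4 + 2*W)*(-3 + W) (g(W) = (W + (W - 4))*(W - 3) = (W + (-4 + W))*(-3 + W) = (-4 + 2*W)*(-3 + W))
(1696 + 19627)*((34*(-83) + g(1/(5 + 6))) + 7728) = (1696 + 19627)*((34*(-83) + (12 - 10/(5 + 6) + 2*(1/(5 + 6))**2)) + 7728) = 21323*((-2822 + (12 - 10/11 + 2*(1/11)**2)) + 7728) = 21323*((-2822 + (12 - 10*1/11 + 2*(1/11)**2)) + 7728) = 21323*((-2822 + (12 - 10/11 + 2*(1/121))) + 7728) = 21323*((-2822 + (12 - 10/11 + 2/121)) + 7728) = 21323*((-2822 + 1344/121) + 7728) = 21323*(-340118/121 + 7728) = 21323*(594970/121) = 12686545310/121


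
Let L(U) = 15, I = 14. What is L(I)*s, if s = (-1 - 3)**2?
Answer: 240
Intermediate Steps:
s = 16 (s = (-4)**2 = 16)
L(I)*s = 15*16 = 240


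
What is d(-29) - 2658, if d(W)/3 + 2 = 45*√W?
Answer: -2664 + 135*I*√29 ≈ -2664.0 + 727.0*I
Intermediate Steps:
d(W) = -6 + 135*√W (d(W) = -6 + 3*(45*√W) = -6 + 135*√W)
d(-29) - 2658 = (-6 + 135*√(-29)) - 2658 = (-6 + 135*(I*√29)) - 2658 = (-6 + 135*I*√29) - 2658 = -2664 + 135*I*√29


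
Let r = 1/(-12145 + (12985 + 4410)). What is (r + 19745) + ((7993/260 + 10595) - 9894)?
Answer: 2795075351/136500 ≈ 20477.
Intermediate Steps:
r = 1/5250 (r = 1/(-12145 + 17395) = 1/5250 ≈ 0.00019048)
(r + 19745) + ((7993/260 + 10595) - 9894) = (1/5250 + 19745) + ((7993/260 + 10595) - 9894) = 103661251/5250 + ((7993*(1/260) + 10595) - 9894) = 103661251/5250 + ((7993/260 + 10595) - 9894) = 103661251/5250 + (2762693/260 - 9894) = 103661251/5250 + 190253/260 = 2795075351/136500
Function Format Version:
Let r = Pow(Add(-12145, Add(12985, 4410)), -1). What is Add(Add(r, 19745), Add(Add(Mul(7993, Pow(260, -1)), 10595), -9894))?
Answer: Rational(2795075351, 136500) ≈ 20477.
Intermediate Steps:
r = Rational(1, 5250) (r = Pow(Add(-12145, 17395), -1) = Pow(5250, -1) = Rational(1, 5250) ≈ 0.00019048)
Add(Add(r, 19745), Add(Add(Mul(7993, Pow(260, -1)), 10595), -9894)) = Add(Add(Rational(1, 5250), 19745), Add(Add(Mul(7993, Pow(260, -1)), 10595), -9894)) = Add(Rational(103661251, 5250), Add(Add(Mul(7993, Rational(1, 260)), 10595), -9894)) = Add(Rational(103661251, 5250), Add(Add(Rational(7993, 260), 10595), -9894)) = Add(Rational(103661251, 5250), Add(Rational(2762693, 260), -9894)) = Add(Rational(103661251, 5250), Rational(190253, 260)) = Rational(2795075351, 136500)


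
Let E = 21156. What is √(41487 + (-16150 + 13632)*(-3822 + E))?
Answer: 5*I*√1744221 ≈ 6603.4*I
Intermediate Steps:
√(41487 + (-16150 + 13632)*(-3822 + E)) = √(41487 + (-16150 + 13632)*(-3822 + 21156)) = √(41487 - 2518*17334) = √(41487 - 43647012) = √(-43605525) = 5*I*√1744221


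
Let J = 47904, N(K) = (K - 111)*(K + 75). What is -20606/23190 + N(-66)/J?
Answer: -170675249/185148960 ≈ -0.92183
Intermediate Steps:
N(K) = (-111 + K)*(75 + K)
-20606/23190 + N(-66)/J = -20606/23190 + (-8325 + (-66)² - 36*(-66))/47904 = -20606*1/23190 + (-8325 + 4356 + 2376)*(1/47904) = -10303/11595 - 1593*1/47904 = -10303/11595 - 531/15968 = -170675249/185148960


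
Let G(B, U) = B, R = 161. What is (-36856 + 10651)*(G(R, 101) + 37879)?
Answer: -996838200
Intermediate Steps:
(-36856 + 10651)*(G(R, 101) + 37879) = (-36856 + 10651)*(161 + 37879) = -26205*38040 = -996838200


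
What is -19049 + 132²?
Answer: -1625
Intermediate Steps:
-19049 + 132² = -19049 + 17424 = -1625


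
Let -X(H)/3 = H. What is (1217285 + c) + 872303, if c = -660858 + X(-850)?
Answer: 1431280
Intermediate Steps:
X(H) = -3*H
c = -658308 (c = -660858 - 3*(-850) = -660858 + 2550 = -658308)
(1217285 + c) + 872303 = (1217285 - 658308) + 872303 = 558977 + 872303 = 1431280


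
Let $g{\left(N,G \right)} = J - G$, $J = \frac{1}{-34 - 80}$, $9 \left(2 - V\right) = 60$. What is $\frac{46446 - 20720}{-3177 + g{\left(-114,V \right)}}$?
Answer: $- \frac{977588}{120549} \approx -8.1095$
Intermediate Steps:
$V = - \frac{14}{3}$ ($V = 2 - \frac{20}{3} = - \frac{14}{3} \approx -4.6667$)
$J = - \frac{1}{114}$ ($J = \frac{1}{-114} = - \frac{1}{114} \approx -0.0087719$)
$g{\left(N,G \right)} = - \frac{1}{114} - G$
$\frac{46446 - 20720}{-3177 + g{\left(-114,V \right)}} = \frac{46446 - 20720}{-3177 - - \frac{177}{38}} = \frac{25726}{-3177 + \left(- \frac{1}{114} + \frac{14}{3}\right)} = \frac{25726}{-3177 + \frac{177}{38}} = \frac{25726}{- \frac{120549}{38}} = 25726 \left(- \frac{38}{120549}\right) = - \frac{977588}{120549}$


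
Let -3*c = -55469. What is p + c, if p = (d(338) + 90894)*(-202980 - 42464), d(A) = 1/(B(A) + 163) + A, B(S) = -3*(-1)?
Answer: -5575690169231/249 ≈ -2.2392e+10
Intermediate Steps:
B(S) = 3
d(A) = 1/166 + A (d(A) = 1/(3 + 163) + A = 1/166 + A)
p = -1858564924386/83 (p = ((1/166 + 338) + 90894)*(-202980 - 42464) = (56109/166 + 90894)*(-245444) = (15144513/166)*(-245444) = -1858564924386/83 ≈ -2.2392e+10)
c = 55469/3 (c = -1/3*(-55469) = 55469/3 ≈ 18490.)
p + c = -1858564924386/83 + 55469/3 = -5575690169231/249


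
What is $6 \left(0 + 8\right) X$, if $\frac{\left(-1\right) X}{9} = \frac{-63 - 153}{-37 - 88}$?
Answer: $- \frac{93312}{125} \approx -746.5$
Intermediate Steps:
$X = - \frac{1944}{125}$ ($X = - 9 \frac{-63 - 153}{-37 - 88} = - 9 \left(- \frac{216}{-125}\right) = - 9 \left(\left(-216\right) \left(- \frac{1}{125}\right)\right) = \left(-9\right) \frac{216}{125} = - \frac{1944}{125} \approx -15.552$)
$6 \left(0 + 8\right) X = 6 \left(0 + 8\right) \left(- \frac{1944}{125}\right) = 6 \cdot 8 \left(- \frac{1944}{125}\right) = 48 \left(- \frac{1944}{125}\right) = - \frac{93312}{125}$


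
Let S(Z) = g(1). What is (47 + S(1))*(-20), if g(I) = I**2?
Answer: -960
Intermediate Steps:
S(Z) = 1 (S(Z) = 1**2 = 1)
(47 + S(1))*(-20) = (47 + 1)*(-20) = 48*(-20) = -960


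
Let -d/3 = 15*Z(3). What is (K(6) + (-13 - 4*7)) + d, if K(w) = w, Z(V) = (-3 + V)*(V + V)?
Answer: -35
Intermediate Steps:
Z(V) = 2*V*(-3 + V) (Z(V) = (-3 + V)*(2*V) = 2*V*(-3 + V))
d = 0 (d = -45*2*3*(-3 + 3) = -45*2*3*0 = -45*0 = -3*0 = 0)
(K(6) + (-13 - 4*7)) + d = (6 + (-13 - 4*7)) + 0 = (6 + (-13 - 28)) + 0 = (6 - 41) + 0 = -35 + 0 = -35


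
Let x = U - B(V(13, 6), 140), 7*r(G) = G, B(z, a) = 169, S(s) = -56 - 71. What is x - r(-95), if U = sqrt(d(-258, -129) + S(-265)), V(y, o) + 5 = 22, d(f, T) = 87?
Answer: -1088/7 + 2*I*sqrt(10) ≈ -155.43 + 6.3246*I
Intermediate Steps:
S(s) = -127
V(y, o) = 17 (V(y, o) = -5 + 22 = 17)
r(G) = G/7
U = 2*I*sqrt(10) (U = sqrt(87 - 127) = sqrt(-40) = 2*I*sqrt(10) ≈ 6.3246*I)
x = -169 + 2*I*sqrt(10) (x = 2*I*sqrt(10) - 1*169 = 2*I*sqrt(10) - 169 = -169 + 2*I*sqrt(10) ≈ -169.0 + 6.3246*I)
x - r(-95) = (-169 + 2*I*sqrt(10)) - (-95)/7 = (-169 + 2*I*sqrt(10)) - 1*(-95/7) = (-169 + 2*I*sqrt(10)) + 95/7 = -1088/7 + 2*I*sqrt(10)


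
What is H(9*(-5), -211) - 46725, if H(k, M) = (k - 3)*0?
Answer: -46725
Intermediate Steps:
H(k, M) = 0 (H(k, M) = (-3 + k)*0 = 0)
H(9*(-5), -211) - 46725 = 0 - 46725 = -46725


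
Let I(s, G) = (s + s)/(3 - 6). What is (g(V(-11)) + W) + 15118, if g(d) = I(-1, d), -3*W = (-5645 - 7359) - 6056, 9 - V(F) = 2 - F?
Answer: 21472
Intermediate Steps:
V(F) = 7 + F (V(F) = 9 - (2 - F) = 9 + (-2 + F) = 7 + F)
W = 19060/3 (W = -((-5645 - 7359) - 6056)/3 = -(-13004 - 6056)/3 = -1/3*(-19060) = 19060/3 ≈ 6353.3)
I(s, G) = -2*s/3 (I(s, G) = (2*s)/(-3) = (2*s)*(-1/3) = -2*s/3)
g(d) = 2/3 (g(d) = -2/3*(-1) = 2/3)
(g(V(-11)) + W) + 15118 = (2/3 + 19060/3) + 15118 = 6354 + 15118 = 21472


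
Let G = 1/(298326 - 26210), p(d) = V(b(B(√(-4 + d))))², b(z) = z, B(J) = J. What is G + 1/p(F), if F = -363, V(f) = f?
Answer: -271749/99866572 ≈ -0.0027211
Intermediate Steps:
p(d) = -4 + d (p(d) = (√(-4 + d))² = -4 + d)
G = 1/272116 ≈ 3.6749e-6
G + 1/p(F) = 1/272116 + 1/(-4 - 363) = 1/272116 + 1/(-367) = 1/272116 - 1/367 = -271749/99866572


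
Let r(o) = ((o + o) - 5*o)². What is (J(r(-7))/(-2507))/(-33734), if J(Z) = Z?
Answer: 441/84571138 ≈ 5.2145e-6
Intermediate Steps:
r(o) = 9*o² (r(o) = (2*o - 5*o)² = (-3*o)² = 9*o²)
(J(r(-7))/(-2507))/(-33734) = ((9*(-7)²)/(-2507))/(-33734) = ((9*49)*(-1/2507))*(-1/33734) = (441*(-1/2507))*(-1/33734) = -441/2507*(-1/33734) = 441/84571138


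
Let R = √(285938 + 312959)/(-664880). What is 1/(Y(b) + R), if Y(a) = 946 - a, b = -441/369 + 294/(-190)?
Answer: 254512903401836759040/241467205804972706258327 + 403476444080*√598897/241467205804972706258327 ≈ 0.0010540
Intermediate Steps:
b = -10682/3895 (b = -441*1/369 + 294*(-1/190) = -49/41 - 147/95 = -10682/3895 ≈ -2.7425)
R = -√598897/664880 (R = √598897*(-1/664880) = -√598897/664880 ≈ -0.0011639)
1/(Y(b) + R) = 1/((946 - 1*(-10682/3895)) - √598897/664880) = 1/((946 + 10682/3895) - √598897/664880) = 1/(3695352/3895 - √598897/664880)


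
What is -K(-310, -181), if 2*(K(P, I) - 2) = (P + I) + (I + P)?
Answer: 489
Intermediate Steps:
K(P, I) = 2 + I + P (K(P, I) = 2 + ((P + I) + (I + P))/2 = 2 + ((I + P) + (I + P))/2 = 2 + (2*I + 2*P)/2 = 2 + (I + P) = 2 + I + P)
-K(-310, -181) = -(2 - 181 - 310) = -1*(-489) = 489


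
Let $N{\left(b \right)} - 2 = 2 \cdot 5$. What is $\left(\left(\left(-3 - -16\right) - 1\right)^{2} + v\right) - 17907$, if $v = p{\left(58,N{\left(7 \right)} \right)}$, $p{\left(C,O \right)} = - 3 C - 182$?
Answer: $-18119$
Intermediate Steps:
$N{\left(b \right)} = 12$ ($N{\left(b \right)} = 2 + 2 \cdot 5 = 2 + 10 = 12$)
$p{\left(C,O \right)} = -182 - 3 C$
$v = -356$ ($v = -182 - 174 = -356$)
$\left(\left(\left(-3 - -16\right) - 1\right)^{2} + v\right) - 17907 = \left(\left(\left(-3 - -16\right) - 1\right)^{2} - 356\right) - 17907 = \left(\left(\left(-3 + 16\right) - 1\right)^{2} - 356\right) - 17907 = \left(\left(13 - 1\right)^{2} - 356\right) - 17907 = \left(12^{2} - 356\right) - 17907 = \left(144 - 356\right) - 17907 = -212 - 17907 = -18119$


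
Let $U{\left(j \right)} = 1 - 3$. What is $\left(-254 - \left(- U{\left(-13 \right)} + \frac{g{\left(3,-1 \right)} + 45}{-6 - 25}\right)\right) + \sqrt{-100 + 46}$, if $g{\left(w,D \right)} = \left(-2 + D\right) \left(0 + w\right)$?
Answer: $- \frac{7900}{31} + 3 i \sqrt{6} \approx -254.84 + 7.3485 i$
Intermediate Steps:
$g{\left(w,D \right)} = w \left(-2 + D\right)$ ($g{\left(w,D \right)} = \left(-2 + D\right) w = w \left(-2 + D\right)$)
$U{\left(j \right)} = -2$
$\left(-254 - \left(- U{\left(-13 \right)} + \frac{g{\left(3,-1 \right)} + 45}{-6 - 25}\right)\right) + \sqrt{-100 + 46} = \left(-254 - \left(2 + \frac{3 \left(-2 - 1\right) + 45}{-6 - 25}\right)\right) + \sqrt{-100 + 46} = \left(-254 - \left(2 + \frac{3 \left(-3\right) + 45}{-31}\right)\right) + \sqrt{-54} = \left(-254 - \left(2 + \left(-9 + 45\right) \left(- \frac{1}{31}\right)\right)\right) + 3 i \sqrt{6} = \left(-254 - \left(2 + 36 \left(- \frac{1}{31}\right)\right)\right) + 3 i \sqrt{6} = \left(-254 - \frac{26}{31}\right) + 3 i \sqrt{6} = - \frac{7900}{31} + 3 i \sqrt{6}$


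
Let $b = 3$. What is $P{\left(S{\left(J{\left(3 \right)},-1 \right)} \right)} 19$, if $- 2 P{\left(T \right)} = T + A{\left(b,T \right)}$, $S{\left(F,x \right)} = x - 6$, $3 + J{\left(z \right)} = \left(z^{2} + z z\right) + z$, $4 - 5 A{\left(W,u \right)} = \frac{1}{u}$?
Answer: $\frac{2052}{35} \approx 58.629$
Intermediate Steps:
$A{\left(W,u \right)} = \frac{4}{5} - \frac{1}{5 u}$
$J{\left(z \right)} = -3 + z + 2 z^{2}$ ($J{\left(z \right)} = -3 + \left(\left(z^{2} + z z\right) + z\right) = -3 + \left(\left(z^{2} + z^{2}\right) + z\right) = -3 + \left(2 z^{2} + z\right) = -3 + \left(z + 2 z^{2}\right) = -3 + z + 2 z^{2}$)
$S{\left(F,x \right)} = -6 + x$ ($S{\left(F,x \right)} = x - 6 = -6 + x$)
$P{\left(T \right)} = - \frac{T}{2} - \frac{-1 + 4 T}{10 T}$ ($P{\left(T \right)} = - \frac{T + \frac{-1 + 4 T}{5 T}}{2} = - \frac{T}{2} - \frac{-1 + 4 T}{10 T}$)
$P{\left(S{\left(J{\left(3 \right)},-1 \right)} \right)} 19 = \left(- \frac{2}{5} - \frac{-6 - 1}{2} + \frac{1}{10 \left(-6 - 1\right)}\right) 19 = \left(- \frac{2}{5} - - \frac{7}{2} + \frac{1}{10 \left(-7\right)}\right) 19 = \left(- \frac{2}{5} + \frac{7}{2} + \frac{1}{10} \left(- \frac{1}{7}\right)\right) 19 = \left(- \frac{2}{5} + \frac{7}{2} - \frac{1}{70}\right) 19 = \frac{108}{35} \cdot 19 = \frac{2052}{35}$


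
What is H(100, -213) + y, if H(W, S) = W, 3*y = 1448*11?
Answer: 16228/3 ≈ 5409.3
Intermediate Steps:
y = 15928/3 (y = (1448*11)/3 = (1/3)*15928 = 15928/3 ≈ 5309.3)
H(100, -213) + y = 100 + 15928/3 = 16228/3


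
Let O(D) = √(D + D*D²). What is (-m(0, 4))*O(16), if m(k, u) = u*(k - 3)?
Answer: 48*√257 ≈ 769.50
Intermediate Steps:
O(D) = √(D + D³)
m(k, u) = u*(-3 + k)
(-m(0, 4))*O(16) = (-4*(-3 + 0))*√(16 + 16³) = (-4*(-3))*√(16 + 4096) = (-1*(-12))*√4112 = 12*(4*√257) = 48*√257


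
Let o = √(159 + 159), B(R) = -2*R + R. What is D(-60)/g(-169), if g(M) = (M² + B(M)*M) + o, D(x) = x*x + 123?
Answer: 1241*√318/106 ≈ 208.78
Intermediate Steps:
B(R) = -R
D(x) = 123 + x² (D(x) = x² + 123 = 123 + x²)
o = √318 ≈ 17.833
g(M) = √318 (g(M) = (M² + (-M)*M) + √318 = (M² - M²) + √318 = 0 + √318 = √318)
D(-60)/g(-169) = (123 + (-60)²)/(√318) = (123 + 3600)*(√318/318) = 3723*(√318/318) = 1241*√318/106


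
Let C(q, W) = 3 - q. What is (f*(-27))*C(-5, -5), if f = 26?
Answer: -5616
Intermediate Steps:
(f*(-27))*C(-5, -5) = (26*(-27))*(3 - 1*(-5)) = -702*(3 + 5) = -702*8 = -5616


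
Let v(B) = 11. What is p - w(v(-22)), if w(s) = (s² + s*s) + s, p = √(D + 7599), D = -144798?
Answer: -253 + I*√137199 ≈ -253.0 + 370.4*I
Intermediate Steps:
p = I*√137199 (p = √(-144798 + 7599) = √(-137199) = I*√137199 ≈ 370.4*I)
w(s) = s + 2*s² (w(s) = (s² + s²) + s = 2*s² + s = s + 2*s²)
p - w(v(-22)) = I*√137199 - 11*(1 + 2*11) = I*√137199 - 11*(1 + 22) = I*√137199 - 11*23 = I*√137199 - 1*253 = I*√137199 - 253 = -253 + I*√137199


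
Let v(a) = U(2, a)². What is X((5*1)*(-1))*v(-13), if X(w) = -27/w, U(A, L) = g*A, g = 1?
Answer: 108/5 ≈ 21.600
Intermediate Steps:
U(A, L) = A (U(A, L) = 1*A = A)
v(a) = 4 (v(a) = 2² = 4)
X((5*1)*(-1))*v(-13) = -27/((5*1)*(-1))*4 = -27/(5*(-1))*4 = -27/(-5)*4 = -27*(-⅕)*4 = (27/5)*4 = 108/5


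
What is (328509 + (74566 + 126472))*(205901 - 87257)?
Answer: 62827574268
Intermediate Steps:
(328509 + (74566 + 126472))*(205901 - 87257) = (328509 + 201038)*118644 = 529547*118644 = 62827574268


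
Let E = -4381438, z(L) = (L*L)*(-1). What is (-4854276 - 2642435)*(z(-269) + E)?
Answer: 33388843955089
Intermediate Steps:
z(L) = -L**2 (z(L) = L**2*(-1) = -L**2)
(-4854276 - 2642435)*(z(-269) + E) = (-4854276 - 2642435)*(-1*(-269)**2 - 4381438) = -7496711*(-1*72361 - 4381438) = -7496711*(-72361 - 4381438) = -7496711*(-4453799) = 33388843955089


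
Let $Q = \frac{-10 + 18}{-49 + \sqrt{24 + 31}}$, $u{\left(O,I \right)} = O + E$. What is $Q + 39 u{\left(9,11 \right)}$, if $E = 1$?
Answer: $\frac{457274}{1173} - \frac{4 \sqrt{55}}{1173} \approx 389.81$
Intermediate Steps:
$u{\left(O,I \right)} = 1 + O$ ($u{\left(O,I \right)} = O + 1 = 1 + O$)
$Q = \frac{8}{-49 + \sqrt{55}} \approx -0.19238$
$Q + 39 u{\left(9,11 \right)} = \left(- \frac{196}{1173} - \frac{4 \sqrt{55}}{1173}\right) + 39 \left(1 + 9\right) = \left(- \frac{196}{1173} - \frac{4 \sqrt{55}}{1173}\right) + 39 \cdot 10 = \left(- \frac{196}{1173} - \frac{4 \sqrt{55}}{1173}\right) + 390 = \frac{457274}{1173} - \frac{4 \sqrt{55}}{1173}$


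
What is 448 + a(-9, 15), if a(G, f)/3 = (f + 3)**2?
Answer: 1420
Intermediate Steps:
a(G, f) = 3*(3 + f)**2 (a(G, f) = 3*(f + 3)**2 = 3*(3 + f)**2)
448 + a(-9, 15) = 448 + 3*(3 + 15)**2 = 448 + 3*18**2 = 448 + 3*324 = 448 + 972 = 1420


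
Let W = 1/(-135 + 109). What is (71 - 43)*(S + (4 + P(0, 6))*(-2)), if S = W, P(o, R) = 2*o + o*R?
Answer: -2926/13 ≈ -225.08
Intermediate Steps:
P(o, R) = 2*o + R*o
W = -1/26 (W = 1/(-26) = -1/26 ≈ -0.038462)
S = -1/26 ≈ -0.038462
(71 - 43)*(S + (4 + P(0, 6))*(-2)) = (71 - 43)*(-1/26 + (4 + 0*(2 + 6))*(-2)) = 28*(-1/26 + (4 + 0*8)*(-2)) = 28*(-1/26 + (4 + 0)*(-2)) = 28*(-1/26 + 4*(-2)) = 28*(-1/26 - 8) = 28*(-209/26) = -2926/13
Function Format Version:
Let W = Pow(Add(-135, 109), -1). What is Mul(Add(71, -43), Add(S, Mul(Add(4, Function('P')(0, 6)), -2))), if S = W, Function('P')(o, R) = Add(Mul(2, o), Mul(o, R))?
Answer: Rational(-2926, 13) ≈ -225.08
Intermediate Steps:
Function('P')(o, R) = Add(Mul(2, o), Mul(R, o))
W = Rational(-1, 26) (W = Pow(-26, -1) = Rational(-1, 26) ≈ -0.038462)
S = Rational(-1, 26) ≈ -0.038462
Mul(Add(71, -43), Add(S, Mul(Add(4, Function('P')(0, 6)), -2))) = Mul(Add(71, -43), Add(Rational(-1, 26), Mul(Add(4, Mul(0, Add(2, 6))), -2))) = Mul(28, Add(Rational(-1, 26), Mul(Add(4, Mul(0, 8)), -2))) = Mul(28, Add(Rational(-1, 26), Mul(Add(4, 0), -2))) = Mul(28, Add(Rational(-1, 26), Mul(4, -2))) = Mul(28, Add(Rational(-1, 26), -8)) = Mul(28, Rational(-209, 26)) = Rational(-2926, 13)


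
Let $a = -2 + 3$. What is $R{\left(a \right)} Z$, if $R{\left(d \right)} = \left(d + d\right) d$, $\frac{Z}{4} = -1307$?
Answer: $-10456$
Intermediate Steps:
$a = 1$
$Z = -5228$ ($Z = 4 \left(-1307\right) = -5228$)
$R{\left(d \right)} = 2 d^{2}$ ($R{\left(d \right)} = 2 d d = 2 d^{2}$)
$R{\left(a \right)} Z = 2 \cdot 1^{2} \left(-5228\right) = 2 \cdot 1 \left(-5228\right) = 2 \left(-5228\right) = -10456$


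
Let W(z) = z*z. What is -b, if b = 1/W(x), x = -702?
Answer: -1/492804 ≈ -2.0292e-6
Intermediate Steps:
W(z) = z²
b = 1/492804 (b = 1/((-702)²) = 1/492804 ≈ 2.0292e-6)
-b = -1*1/492804 = -1/492804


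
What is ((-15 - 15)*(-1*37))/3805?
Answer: 222/761 ≈ 0.29172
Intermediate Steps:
((-15 - 15)*(-1*37))/3805 = -30*(-37)*(1/3805) = 1110*(1/3805) = 222/761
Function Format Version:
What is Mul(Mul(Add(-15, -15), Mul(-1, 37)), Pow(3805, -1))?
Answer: Rational(222, 761) ≈ 0.29172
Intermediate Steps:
Mul(Mul(Add(-15, -15), Mul(-1, 37)), Pow(3805, -1)) = Mul(Mul(-30, -37), Rational(1, 3805)) = Mul(1110, Rational(1, 3805)) = Rational(222, 761)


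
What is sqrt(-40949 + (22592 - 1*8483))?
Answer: 2*I*sqrt(6710) ≈ 163.83*I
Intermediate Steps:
sqrt(-40949 + (22592 - 1*8483)) = sqrt(-40949 + (22592 - 8483)) = sqrt(-40949 + 14109) = sqrt(-26840) = 2*I*sqrt(6710)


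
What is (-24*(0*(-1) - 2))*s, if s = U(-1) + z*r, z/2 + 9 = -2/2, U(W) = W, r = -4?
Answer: 3792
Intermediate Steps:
z = -20 (z = -18 + 2*(-2/2) = -18 + 2*(-2*½) = -18 + 2*(-1) = -18 - 2 = -20)
s = 79 (s = -1 - 20*(-4) = -1 + 80 = 79)
(-24*(0*(-1) - 2))*s = -24*(0*(-1) - 2)*79 = -24*(0 - 2)*79 = -24*(-2)*79 = 48*79 = 3792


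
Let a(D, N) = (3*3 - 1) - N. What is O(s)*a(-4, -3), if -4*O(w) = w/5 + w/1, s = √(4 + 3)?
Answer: -33*√7/10 ≈ -8.7310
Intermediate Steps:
s = √7 ≈ 2.6458
a(D, N) = 8 - N (a(D, N) = (9 - 1) - N = 8 - N)
O(w) = -3*w/10 (O(w) = -(w/5 + w/1)/4 = -(w*(⅕) + w*1)/4 = -(w/5 + w)/4 = -3*w/10)
O(s)*a(-4, -3) = (-3*√7/10)*(8 - 1*(-3)) = (-3*√7/10)*(8 + 3) = -3*√7/10*11 = -33*√7/10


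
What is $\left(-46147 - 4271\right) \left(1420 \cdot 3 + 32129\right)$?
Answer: $-1834660602$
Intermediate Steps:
$\left(-46147 - 4271\right) \left(1420 \cdot 3 + 32129\right) = - 50418 \left(4260 + 32129\right) = \left(-50418\right) 36389 = -1834660602$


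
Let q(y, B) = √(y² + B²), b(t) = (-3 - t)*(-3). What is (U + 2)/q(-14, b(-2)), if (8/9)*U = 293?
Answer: 2653*√205/1640 ≈ 23.162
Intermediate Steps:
b(t) = 9 + 3*t
U = 2637/8 (U = (9/8)*293 = 2637/8 ≈ 329.63)
q(y, B) = √(B² + y²)
(U + 2)/q(-14, b(-2)) = (2637/8 + 2)/(√((9 + 3*(-2))² + (-14)²)) = 2653/(8*(√((9 - 6)² + 196))) = 2653/(8*(√(3² + 196))) = 2653/(8*(√(9 + 196))) = 2653/(8*(√205)) = 2653*(√205/205)/8 = 2653*√205/1640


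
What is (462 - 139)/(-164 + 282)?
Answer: 323/118 ≈ 2.7373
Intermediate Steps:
(462 - 139)/(-164 + 282) = 323/118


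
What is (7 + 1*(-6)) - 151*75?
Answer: -11324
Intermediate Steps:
(7 + 1*(-6)) - 151*75 = (7 - 6) - 11325 = 1 - 11325 = -11324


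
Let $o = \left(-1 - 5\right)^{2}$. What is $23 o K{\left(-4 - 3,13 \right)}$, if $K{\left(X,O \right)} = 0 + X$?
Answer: $-5796$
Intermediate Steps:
$o = 36$ ($o = \left(-6\right)^{2} = 36$)
$K{\left(X,O \right)} = X$
$23 o K{\left(-4 - 3,13 \right)} = 23 \cdot 36 \left(-4 - 3\right) = 828 \left(-4 - 3\right) = 828 \left(-7\right) = -5796$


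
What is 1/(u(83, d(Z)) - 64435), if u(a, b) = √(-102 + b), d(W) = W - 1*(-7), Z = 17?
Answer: -64435/4151869303 - I*√78/4151869303 ≈ -1.552e-5 - 2.1272e-9*I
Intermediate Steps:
d(W) = 7 + W (d(W) = W + 7 = 7 + W)
1/(u(83, d(Z)) - 64435) = 1/(√(-102 + (7 + 17)) - 64435) = 1/(√(-102 + 24) - 64435) = 1/(√(-78) - 64435) = 1/(I*√78 - 64435) = 1/(-64435 + I*√78)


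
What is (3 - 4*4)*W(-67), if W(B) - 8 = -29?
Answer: 273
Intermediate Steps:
W(B) = -21 (W(B) = 8 - 29 = -21)
(3 - 4*4)*W(-67) = (3 - 4*4)*(-21) = (3 - 16)*(-21) = -13*(-21) = 273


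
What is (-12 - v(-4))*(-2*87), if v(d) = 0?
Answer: 2088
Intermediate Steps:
(-12 - v(-4))*(-2*87) = (-12 - 1*0)*(-2*87) = (-12 + 0)*(-174) = -12*(-174) = 2088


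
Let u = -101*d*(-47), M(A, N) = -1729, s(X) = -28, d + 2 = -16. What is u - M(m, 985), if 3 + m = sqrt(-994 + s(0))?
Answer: -83717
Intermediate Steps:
d = -18 (d = -2 - 16 = -18)
m = -3 + I*sqrt(1022) (m = -3 + sqrt(-994 - 28) = -3 + sqrt(-1022) = -3 + I*sqrt(1022) ≈ -3.0 + 31.969*I)
u = -85446 (u = -101*(-18)*(-47) = 1818*(-47) = -85446)
u - M(m, 985) = -85446 - 1*(-1729) = -85446 + 1729 = -83717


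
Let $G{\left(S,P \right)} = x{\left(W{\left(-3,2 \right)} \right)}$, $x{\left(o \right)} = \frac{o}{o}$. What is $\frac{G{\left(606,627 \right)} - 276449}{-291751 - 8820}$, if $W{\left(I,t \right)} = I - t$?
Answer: $\frac{276448}{300571} \approx 0.91974$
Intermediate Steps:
$x{\left(o \right)} = 1$
$G{\left(S,P \right)} = 1$
$\frac{G{\left(606,627 \right)} - 276449}{-291751 - 8820} = \frac{1 - 276449}{-291751 - 8820} = - \frac{276448}{-291751 - 8820} = - \frac{276448}{-300571} = \left(-276448\right) \left(- \frac{1}{300571}\right) = \frac{276448}{300571}$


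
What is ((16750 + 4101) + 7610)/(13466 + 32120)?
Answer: 28461/45586 ≈ 0.62434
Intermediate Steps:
((16750 + 4101) + 7610)/(13466 + 32120) = (20851 + 7610)/45586 = 28461*(1/45586) = 28461/45586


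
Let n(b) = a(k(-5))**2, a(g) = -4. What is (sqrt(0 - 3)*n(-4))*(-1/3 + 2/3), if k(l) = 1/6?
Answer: 16*I*sqrt(3)/3 ≈ 9.2376*I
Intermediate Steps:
k(l) = 1/6
n(b) = 16 (n(b) = (-4)**2 = 16)
(sqrt(0 - 3)*n(-4))*(-1/3 + 2/3) = (sqrt(0 - 3)*16)*(-1/3 + 2/3) = (sqrt(-3)*16)*(-1*1/3 + 2*(1/3)) = ((I*sqrt(3))*16)*(-1/3 + 2/3) = (16*I*sqrt(3))*(1/3) = 16*I*sqrt(3)/3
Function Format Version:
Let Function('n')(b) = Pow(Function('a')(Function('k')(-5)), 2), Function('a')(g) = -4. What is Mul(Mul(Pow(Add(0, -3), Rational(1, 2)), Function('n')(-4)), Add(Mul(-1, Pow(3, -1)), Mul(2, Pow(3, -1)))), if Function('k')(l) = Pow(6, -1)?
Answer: Mul(Rational(16, 3), I, Pow(3, Rational(1, 2))) ≈ Mul(9.2376, I)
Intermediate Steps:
Function('k')(l) = Rational(1, 6)
Function('n')(b) = 16 (Function('n')(b) = Pow(-4, 2) = 16)
Mul(Mul(Pow(Add(0, -3), Rational(1, 2)), Function('n')(-4)), Add(Mul(-1, Pow(3, -1)), Mul(2, Pow(3, -1)))) = Mul(Mul(Pow(Add(0, -3), Rational(1, 2)), 16), Add(Mul(-1, Pow(3, -1)), Mul(2, Pow(3, -1)))) = Mul(Mul(Pow(-3, Rational(1, 2)), 16), Add(Mul(-1, Rational(1, 3)), Mul(2, Rational(1, 3)))) = Mul(Mul(Mul(I, Pow(3, Rational(1, 2))), 16), Add(Rational(-1, 3), Rational(2, 3))) = Mul(Mul(16, I, Pow(3, Rational(1, 2))), Rational(1, 3)) = Mul(Rational(16, 3), I, Pow(3, Rational(1, 2)))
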